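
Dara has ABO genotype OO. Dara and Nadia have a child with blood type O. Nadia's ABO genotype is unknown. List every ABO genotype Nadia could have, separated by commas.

For each candidate genotype of Nadia, check whether crossing it with OO can produce every observed child phenotype.
  AA → possible child types {A} ✗
  AB → possible child types {A, B} ✗
  AO → possible child types {O, A} ✓
  BB → possible child types {B} ✗
  BO → possible child types {O, B} ✓
  OO → possible child types {O} ✓

AO, BO, OO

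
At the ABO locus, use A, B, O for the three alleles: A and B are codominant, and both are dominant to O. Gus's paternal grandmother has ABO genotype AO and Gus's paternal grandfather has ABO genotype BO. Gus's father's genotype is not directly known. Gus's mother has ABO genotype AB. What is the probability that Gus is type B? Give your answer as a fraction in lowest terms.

3/8

Gus's father's ABO genotype from AO × BO: 1/4 AB, 1/4 AO, 1/4 BO, 1/4 OO.
Crossing each possibility with the mother AB and summing P(type B): 1/4·1/4 + 1/4·1/4 + 1/4·1/2 + 1/4·1/2 = 3/8.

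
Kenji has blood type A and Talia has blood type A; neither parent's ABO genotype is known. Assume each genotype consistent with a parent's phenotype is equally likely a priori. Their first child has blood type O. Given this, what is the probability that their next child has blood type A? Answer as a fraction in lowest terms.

Possible genotypes: Kenji ∈ {AA, AO}; Talia ∈ {AA, AO}.
Weight each parental genotype pair by prior × P(type-O child):
  AO × AO: posterior weight 1; P(next child type A) = 3/4.
Weighted sum = 3/4.

3/4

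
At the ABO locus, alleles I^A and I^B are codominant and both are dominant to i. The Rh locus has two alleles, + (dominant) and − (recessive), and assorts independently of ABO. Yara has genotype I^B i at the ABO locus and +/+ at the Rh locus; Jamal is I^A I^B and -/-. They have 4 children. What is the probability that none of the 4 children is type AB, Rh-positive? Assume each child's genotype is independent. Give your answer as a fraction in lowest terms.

81/256

ABO cross I^B i × I^A I^B → 1/4 A, 1/2 B, 1/4 AB.
Rh cross +/+ × -/- → 1 Rh+; so P(type AB, Rh-positive) = 1/4 × 1 = 1/4 per child.
P(not type AB, Rh-positive) = 3/4 for one child; (3/4)^4 = 81/256.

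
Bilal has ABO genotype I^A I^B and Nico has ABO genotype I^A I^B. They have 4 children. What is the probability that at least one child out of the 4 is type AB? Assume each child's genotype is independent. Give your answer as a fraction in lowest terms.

ABO cross I^A I^B × I^A I^B → 1/4 A, 1/4 B, 1/2 AB.
So P(type AB) = 1/2 per child.
P(none) = (1/2)^4 = 1/16; P(at least one) = 1 − 1/16 = 15/16.

15/16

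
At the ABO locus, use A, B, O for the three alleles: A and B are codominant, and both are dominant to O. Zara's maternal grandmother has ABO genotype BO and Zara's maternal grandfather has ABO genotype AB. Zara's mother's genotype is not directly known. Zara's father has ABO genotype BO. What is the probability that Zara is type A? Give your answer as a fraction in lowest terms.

Zara's mother's ABO genotype from BO × AB: 1/4 AB, 1/4 AO, 1/4 BB, 1/4 BO.
Crossing each possibility with the father BO and summing P(type A): 1/4·1/4 + 1/4·1/4 + 1/4·0 + 1/4·0 = 1/8.

1/8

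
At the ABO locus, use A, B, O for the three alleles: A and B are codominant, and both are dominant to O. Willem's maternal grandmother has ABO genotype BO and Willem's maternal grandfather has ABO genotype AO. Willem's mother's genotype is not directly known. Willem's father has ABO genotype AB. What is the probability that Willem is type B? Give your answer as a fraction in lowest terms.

Willem's mother's ABO genotype from BO × AO: 1/4 AB, 1/4 AO, 1/4 BO, 1/4 OO.
Crossing each possibility with the father AB and summing P(type B): 1/4·1/4 + 1/4·1/4 + 1/4·1/2 + 1/4·1/2 = 3/8.

3/8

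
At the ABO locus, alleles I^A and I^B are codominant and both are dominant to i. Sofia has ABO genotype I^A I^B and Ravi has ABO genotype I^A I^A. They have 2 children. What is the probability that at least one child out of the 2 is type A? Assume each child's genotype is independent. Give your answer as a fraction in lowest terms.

3/4

ABO cross I^A I^B × I^A I^A → 1/2 A, 1/2 AB.
So P(type A) = 1/2 per child.
P(none) = (1/2)^2 = 1/4; P(at least one) = 1 − 1/4 = 3/4.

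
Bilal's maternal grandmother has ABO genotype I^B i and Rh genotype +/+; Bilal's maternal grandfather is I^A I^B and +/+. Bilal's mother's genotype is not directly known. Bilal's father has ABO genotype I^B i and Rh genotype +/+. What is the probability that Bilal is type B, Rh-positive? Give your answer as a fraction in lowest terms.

5/8

Bilal's mother's ABO genotype from I^B i × I^A I^B: 1/4 I^A I^B, 1/4 I^A i, 1/4 I^B I^B, 1/4 I^B i.
Crossing each possibility with the father I^B i and summing P(type B): 1/4·1/2 + 1/4·1/4 + 1/4·1 + 1/4·3/4 = 5/8.
Similarly for Rh via the mother's Rh distribution: P(Rh+) = 1.
Independent loci: 5/8 × 1 = 5/8.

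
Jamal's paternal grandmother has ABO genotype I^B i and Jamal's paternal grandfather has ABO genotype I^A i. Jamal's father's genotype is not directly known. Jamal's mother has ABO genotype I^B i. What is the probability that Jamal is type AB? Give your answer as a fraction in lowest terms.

Jamal's father's ABO genotype from I^B i × I^A i: 1/4 I^A I^B, 1/4 I^A i, 1/4 I^B i, 1/4 i i.
Crossing each possibility with the mother I^B i and summing P(type AB): 1/4·1/4 + 1/4·1/4 + 1/4·0 + 1/4·0 = 1/8.

1/8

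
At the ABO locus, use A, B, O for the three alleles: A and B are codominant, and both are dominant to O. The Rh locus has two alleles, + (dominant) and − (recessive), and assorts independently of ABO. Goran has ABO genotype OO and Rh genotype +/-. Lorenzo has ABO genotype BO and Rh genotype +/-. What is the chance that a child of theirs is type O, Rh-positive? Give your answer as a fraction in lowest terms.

3/8

ABO cross OO × BO → offspring phenotypes: 1/2 O, 1/2 B.
Rh cross +/- × +/- → 3/4 Rh+, 1/4 Rh-.
Independent loci: P(type O, Rh-positive) = 1/2 × 3/4 = 3/8.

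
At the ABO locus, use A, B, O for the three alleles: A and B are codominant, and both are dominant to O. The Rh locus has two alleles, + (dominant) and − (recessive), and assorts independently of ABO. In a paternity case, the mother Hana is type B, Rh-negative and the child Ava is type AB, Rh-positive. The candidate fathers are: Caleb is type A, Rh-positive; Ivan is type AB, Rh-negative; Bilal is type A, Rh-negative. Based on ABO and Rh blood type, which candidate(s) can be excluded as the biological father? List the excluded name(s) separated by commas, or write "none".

Ivan, Bilal

A candidate is excluded only if no genotype consistent with his phenotype could produce a type AB, Rh-positive child with a type B, Rh-negative mother.
Ivan (type AB, Rh-): no genotype consistent with that phenotype can produce a type-AB Rh+ child with a type-B mother.
Bilal (type A, Rh-): no genotype consistent with that phenotype can produce a type-AB Rh+ child with a type-B mother.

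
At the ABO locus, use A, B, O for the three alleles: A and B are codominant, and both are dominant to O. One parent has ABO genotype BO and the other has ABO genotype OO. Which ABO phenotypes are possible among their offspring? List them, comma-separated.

O, B

Gametes from BO × OO give offspring ABO genotypes BO, OO, i.e. phenotypes O, B.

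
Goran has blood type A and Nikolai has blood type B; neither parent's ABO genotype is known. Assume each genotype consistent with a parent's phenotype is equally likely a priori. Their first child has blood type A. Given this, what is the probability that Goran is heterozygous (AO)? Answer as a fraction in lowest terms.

1/3

Possible genotypes: Goran ∈ {AA, AO}; Nikolai ∈ {BB, BO}.
Weight each parental genotype pair by prior × P(type-A child):
  AA × BO: posterior weight 2/3.
  AO × BO: posterior weight 1/3.
Sum the posterior weight over pairs where Goran is AO: 1/3.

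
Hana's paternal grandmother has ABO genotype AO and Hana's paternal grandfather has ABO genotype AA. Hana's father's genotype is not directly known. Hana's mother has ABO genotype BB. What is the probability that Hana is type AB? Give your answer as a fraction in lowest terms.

Hana's father's ABO genotype from AO × AA: 1/2 AA, 1/2 AO.
Crossing each possibility with the mother BB and summing P(type AB): 1/2·1 + 1/2·1/2 = 3/4.

3/4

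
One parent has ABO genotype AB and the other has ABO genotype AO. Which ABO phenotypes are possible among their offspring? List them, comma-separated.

A, B, AB

Gametes from AB × AO give offspring ABO genotypes AA, AB, AO, BO, i.e. phenotypes A, B, AB.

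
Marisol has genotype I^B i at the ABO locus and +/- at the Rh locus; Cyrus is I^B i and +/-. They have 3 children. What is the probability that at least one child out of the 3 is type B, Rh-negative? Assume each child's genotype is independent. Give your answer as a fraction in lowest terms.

1899/4096

ABO cross I^B i × I^B i → 1/4 O, 3/4 B.
Rh cross +/- × +/- → 3/4 Rh+, 1/4 Rh-; so P(type B, Rh-negative) = 3/4 × 1/4 = 3/16 per child.
P(none) = (13/16)^3 = 2197/4096; P(at least one) = 1 − 2197/4096 = 1899/4096.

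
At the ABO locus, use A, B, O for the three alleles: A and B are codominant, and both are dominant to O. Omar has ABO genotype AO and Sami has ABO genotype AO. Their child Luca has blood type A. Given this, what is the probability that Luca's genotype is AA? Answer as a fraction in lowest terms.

Cross AO × AO → 1/4 AA, 1/2 AO, 1/4 OO.
Type-A genotypes among offspring: AA (1/4), AO (1/2); total 3/4.
P(AA | type A) = (1/4) / (3/4) = 1/3.

1/3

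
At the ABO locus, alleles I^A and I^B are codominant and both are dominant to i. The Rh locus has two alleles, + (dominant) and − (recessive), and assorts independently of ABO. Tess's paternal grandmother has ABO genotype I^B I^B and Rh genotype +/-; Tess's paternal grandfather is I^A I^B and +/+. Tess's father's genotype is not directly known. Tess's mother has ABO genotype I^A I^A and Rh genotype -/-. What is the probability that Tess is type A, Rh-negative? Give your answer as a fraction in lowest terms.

Tess's father's ABO genotype from I^B I^B × I^A I^B: 1/2 I^A I^B, 1/2 I^B I^B.
Crossing each possibility with the mother I^A I^A and summing P(type A): 1/2·1/2 + 1/2·0 = 1/4.
Similarly for Rh via the father's Rh distribution: P(Rh-) = 1/4.
Independent loci: 1/4 × 1/4 = 1/16.

1/16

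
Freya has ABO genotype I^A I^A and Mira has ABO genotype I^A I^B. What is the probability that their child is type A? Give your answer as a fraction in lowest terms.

ABO cross I^A I^A × I^A I^B → offspring phenotypes: 1/2 A, 1/2 AB.
So P(type A) = 1/2.

1/2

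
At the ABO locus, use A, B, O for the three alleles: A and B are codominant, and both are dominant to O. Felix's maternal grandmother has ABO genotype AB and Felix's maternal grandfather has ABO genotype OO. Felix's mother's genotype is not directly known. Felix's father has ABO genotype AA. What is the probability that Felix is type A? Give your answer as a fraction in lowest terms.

Felix's mother's ABO genotype from AB × OO: 1/2 AO, 1/2 BO.
Crossing each possibility with the father AA and summing P(type A): 1/2·1 + 1/2·1/2 = 3/4.

3/4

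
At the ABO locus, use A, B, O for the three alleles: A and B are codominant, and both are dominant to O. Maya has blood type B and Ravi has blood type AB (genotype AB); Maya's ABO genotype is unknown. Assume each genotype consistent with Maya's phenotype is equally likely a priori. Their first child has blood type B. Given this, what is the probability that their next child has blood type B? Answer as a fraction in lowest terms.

Possible genotypes: Maya ∈ {BB, BO}; Ravi ∈ {AB}.
Weight each parental genotype pair by prior × P(type-B child):
  BB × AB: posterior weight 1/2; P(next child type B) = 1/2.
  BO × AB: posterior weight 1/2; P(next child type B) = 1/2.
Weighted sum = 1/2.

1/2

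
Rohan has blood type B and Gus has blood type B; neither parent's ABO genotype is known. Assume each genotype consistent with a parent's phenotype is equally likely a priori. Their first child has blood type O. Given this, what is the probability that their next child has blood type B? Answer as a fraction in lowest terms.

Possible genotypes: Rohan ∈ {I^B I^B, I^B i}; Gus ∈ {I^B I^B, I^B i}.
Weight each parental genotype pair by prior × P(type-O child):
  I^B i × I^B i: posterior weight 1; P(next child type B) = 3/4.
Weighted sum = 3/4.

3/4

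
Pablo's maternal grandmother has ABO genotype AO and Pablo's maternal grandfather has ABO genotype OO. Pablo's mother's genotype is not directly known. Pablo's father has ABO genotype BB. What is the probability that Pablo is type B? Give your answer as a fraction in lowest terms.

3/4

Pablo's mother's ABO genotype from AO × OO: 1/2 AO, 1/2 OO.
Crossing each possibility with the father BB and summing P(type B): 1/2·1/2 + 1/2·1 = 3/4.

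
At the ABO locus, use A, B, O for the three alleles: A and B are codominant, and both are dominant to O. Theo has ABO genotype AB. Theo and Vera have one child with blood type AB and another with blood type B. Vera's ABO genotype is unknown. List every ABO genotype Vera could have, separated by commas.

For each candidate genotype of Vera, check whether crossing it with AB can produce every observed child phenotype.
  AA → possible child types {A, AB} ✗
  AB → possible child types {A, B, AB} ✓
  AO → possible child types {A, B, AB} ✓
  BB → possible child types {B, AB} ✓
  BO → possible child types {A, B, AB} ✓
  OO → possible child types {A, B} ✗

AB, AO, BB, BO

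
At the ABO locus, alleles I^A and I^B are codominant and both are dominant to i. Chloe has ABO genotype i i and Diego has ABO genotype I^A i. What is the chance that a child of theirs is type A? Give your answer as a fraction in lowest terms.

1/2

ABO cross i i × I^A i → offspring phenotypes: 1/2 O, 1/2 A.
So P(type A) = 1/2.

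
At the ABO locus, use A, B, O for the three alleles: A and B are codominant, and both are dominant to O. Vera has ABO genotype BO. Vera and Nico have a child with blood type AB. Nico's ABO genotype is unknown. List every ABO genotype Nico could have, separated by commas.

AA, AB, AO

For each candidate genotype of Nico, check whether crossing it with BO can produce every observed child phenotype.
  AA → possible child types {A, AB} ✓
  AB → possible child types {A, B, AB} ✓
  AO → possible child types {O, A, B, AB} ✓
  BB → possible child types {B} ✗
  BO → possible child types {O, B} ✗
  OO → possible child types {O, B} ✗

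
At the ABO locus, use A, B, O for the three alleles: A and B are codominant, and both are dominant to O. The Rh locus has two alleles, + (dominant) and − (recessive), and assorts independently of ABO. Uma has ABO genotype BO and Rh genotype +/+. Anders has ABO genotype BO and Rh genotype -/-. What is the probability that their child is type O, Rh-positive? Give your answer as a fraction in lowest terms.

1/4

ABO cross BO × BO → offspring phenotypes: 1/4 O, 3/4 B.
Rh cross +/+ × -/- → 1 Rh+.
Independent loci: P(type O, Rh-positive) = 1/4 × 1 = 1/4.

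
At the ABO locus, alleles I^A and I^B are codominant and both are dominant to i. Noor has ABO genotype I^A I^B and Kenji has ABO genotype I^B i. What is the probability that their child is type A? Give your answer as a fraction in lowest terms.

1/4

ABO cross I^A I^B × I^B i → offspring phenotypes: 1/4 A, 1/2 B, 1/4 AB.
So P(type A) = 1/4.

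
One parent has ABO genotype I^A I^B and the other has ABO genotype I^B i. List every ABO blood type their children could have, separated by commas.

A, B, AB

Gametes from I^A I^B × I^B i give offspring ABO genotypes I^A I^B, I^A i, I^B I^B, I^B i, i.e. phenotypes A, B, AB.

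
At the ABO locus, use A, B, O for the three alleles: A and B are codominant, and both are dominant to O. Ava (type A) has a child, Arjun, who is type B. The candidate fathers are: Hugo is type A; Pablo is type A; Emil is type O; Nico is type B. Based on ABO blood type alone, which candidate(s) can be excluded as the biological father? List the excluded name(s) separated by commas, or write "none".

A candidate is excluded only if no genotype consistent with his phenotype could produce a type B child with a type A mother.
Hugo (type A): no genotype consistent with that phenotype can produce a type-B child with a type-A mother.
Pablo (type A): no genotype consistent with that phenotype can produce a type-B child with a type-A mother.
Emil (type O): no genotype consistent with that phenotype can produce a type-B child with a type-A mother.

Hugo, Pablo, Emil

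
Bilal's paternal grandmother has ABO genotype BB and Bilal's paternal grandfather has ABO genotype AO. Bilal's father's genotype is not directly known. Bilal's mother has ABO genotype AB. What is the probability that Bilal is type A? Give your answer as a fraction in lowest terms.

1/4

Bilal's father's ABO genotype from BB × AO: 1/2 AB, 1/2 BO.
Crossing each possibility with the mother AB and summing P(type A): 1/2·1/4 + 1/2·1/4 = 1/4.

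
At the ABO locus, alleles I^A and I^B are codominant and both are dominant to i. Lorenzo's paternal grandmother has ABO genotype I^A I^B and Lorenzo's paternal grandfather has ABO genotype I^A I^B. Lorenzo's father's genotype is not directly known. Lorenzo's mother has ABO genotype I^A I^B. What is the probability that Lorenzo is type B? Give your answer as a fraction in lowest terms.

1/4

Lorenzo's father's ABO genotype from I^A I^B × I^A I^B: 1/4 I^A I^A, 1/2 I^A I^B, 1/4 I^B I^B.
Crossing each possibility with the mother I^A I^B and summing P(type B): 1/4·0 + 1/2·1/4 + 1/4·1/2 = 1/4.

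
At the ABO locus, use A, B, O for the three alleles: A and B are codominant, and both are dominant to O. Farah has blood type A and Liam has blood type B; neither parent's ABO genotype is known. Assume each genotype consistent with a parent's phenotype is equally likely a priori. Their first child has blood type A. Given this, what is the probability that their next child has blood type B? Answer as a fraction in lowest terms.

1/12

Possible genotypes: Farah ∈ {AA, AO}; Liam ∈ {BB, BO}.
Weight each parental genotype pair by prior × P(type-A child):
  AA × BO: posterior weight 2/3; P(next child type B) = 0.
  AO × BO: posterior weight 1/3; P(next child type B) = 1/4.
Weighted sum = 1/12.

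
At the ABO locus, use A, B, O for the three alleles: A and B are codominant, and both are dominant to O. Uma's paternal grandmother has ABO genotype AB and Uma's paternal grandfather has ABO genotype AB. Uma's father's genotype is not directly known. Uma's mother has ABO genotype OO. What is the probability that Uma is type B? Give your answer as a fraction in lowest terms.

Uma's father's ABO genotype from AB × AB: 1/4 AA, 1/2 AB, 1/4 BB.
Crossing each possibility with the mother OO and summing P(type B): 1/4·0 + 1/2·1/2 + 1/4·1 = 1/2.

1/2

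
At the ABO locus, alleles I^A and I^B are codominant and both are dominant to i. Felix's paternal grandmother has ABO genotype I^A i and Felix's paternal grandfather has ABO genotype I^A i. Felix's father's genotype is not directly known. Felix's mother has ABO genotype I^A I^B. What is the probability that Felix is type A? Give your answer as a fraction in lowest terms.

Felix's father's ABO genotype from I^A i × I^A i: 1/4 I^A I^A, 1/2 I^A i, 1/4 i i.
Crossing each possibility with the mother I^A I^B and summing P(type A): 1/4·1/2 + 1/2·1/2 + 1/4·1/2 = 1/2.

1/2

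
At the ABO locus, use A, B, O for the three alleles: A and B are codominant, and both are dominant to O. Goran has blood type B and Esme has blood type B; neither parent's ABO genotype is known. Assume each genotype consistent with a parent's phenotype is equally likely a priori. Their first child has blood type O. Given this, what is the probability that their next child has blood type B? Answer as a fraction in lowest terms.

Possible genotypes: Goran ∈ {BB, BO}; Esme ∈ {BB, BO}.
Weight each parental genotype pair by prior × P(type-O child):
  BO × BO: posterior weight 1; P(next child type B) = 3/4.
Weighted sum = 3/4.

3/4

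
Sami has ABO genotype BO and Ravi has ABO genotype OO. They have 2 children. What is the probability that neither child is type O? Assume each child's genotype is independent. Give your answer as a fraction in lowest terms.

ABO cross BO × OO → 1/2 O, 1/2 B.
So P(type O) = 1/2 per child.
P(not type O) = 1/2 for one child; (1/2)^2 = 1/4.

1/4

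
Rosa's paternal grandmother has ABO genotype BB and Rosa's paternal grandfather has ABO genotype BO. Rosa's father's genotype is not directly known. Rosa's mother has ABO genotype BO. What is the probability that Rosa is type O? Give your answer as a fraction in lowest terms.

Rosa's father's ABO genotype from BB × BO: 1/2 BB, 1/2 BO.
Crossing each possibility with the mother BO and summing P(type O): 1/2·0 + 1/2·1/4 = 1/8.

1/8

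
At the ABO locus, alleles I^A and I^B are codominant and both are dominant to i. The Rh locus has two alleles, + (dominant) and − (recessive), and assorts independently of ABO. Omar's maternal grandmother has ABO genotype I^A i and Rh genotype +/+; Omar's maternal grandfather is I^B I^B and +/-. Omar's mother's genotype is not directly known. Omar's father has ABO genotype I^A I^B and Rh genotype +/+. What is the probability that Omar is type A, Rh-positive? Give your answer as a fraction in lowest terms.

1/4

Omar's mother's ABO genotype from I^A i × I^B I^B: 1/2 I^A I^B, 1/2 I^B i.
Crossing each possibility with the father I^A I^B and summing P(type A): 1/2·1/4 + 1/2·1/4 = 1/4.
Similarly for Rh via the mother's Rh distribution: P(Rh+) = 1.
Independent loci: 1/4 × 1 = 1/4.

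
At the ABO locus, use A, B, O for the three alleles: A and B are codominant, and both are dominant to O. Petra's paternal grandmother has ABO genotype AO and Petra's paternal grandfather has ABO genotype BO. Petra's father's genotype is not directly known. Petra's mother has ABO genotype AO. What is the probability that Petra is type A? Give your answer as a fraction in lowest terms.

Petra's father's ABO genotype from AO × BO: 1/4 AB, 1/4 AO, 1/4 BO, 1/4 OO.
Crossing each possibility with the mother AO and summing P(type A): 1/4·1/2 + 1/4·3/4 + 1/4·1/4 + 1/4·1/2 = 1/2.

1/2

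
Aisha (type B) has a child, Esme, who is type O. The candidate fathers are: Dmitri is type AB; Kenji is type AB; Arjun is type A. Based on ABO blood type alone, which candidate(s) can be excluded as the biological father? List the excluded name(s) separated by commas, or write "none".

Dmitri, Kenji

A candidate is excluded only if no genotype consistent with his phenotype could produce a type O child with a type B mother.
Dmitri (type AB): no genotype consistent with that phenotype can produce a type-O child with a type-B mother.
Kenji (type AB): no genotype consistent with that phenotype can produce a type-O child with a type-B mother.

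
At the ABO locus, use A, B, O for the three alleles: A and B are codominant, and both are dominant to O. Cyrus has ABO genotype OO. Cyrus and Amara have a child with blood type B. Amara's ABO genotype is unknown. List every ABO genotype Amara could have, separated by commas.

For each candidate genotype of Amara, check whether crossing it with OO can produce every observed child phenotype.
  AA → possible child types {A} ✗
  AB → possible child types {A, B} ✓
  AO → possible child types {O, A} ✗
  BB → possible child types {B} ✓
  BO → possible child types {O, B} ✓
  OO → possible child types {O} ✗

AB, BB, BO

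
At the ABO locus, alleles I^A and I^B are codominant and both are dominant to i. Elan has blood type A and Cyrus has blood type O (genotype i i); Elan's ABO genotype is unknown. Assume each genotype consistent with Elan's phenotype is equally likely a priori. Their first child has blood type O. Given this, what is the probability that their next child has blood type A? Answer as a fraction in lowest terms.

Possible genotypes: Elan ∈ {I^A I^A, I^A i}; Cyrus ∈ {i i}.
Weight each parental genotype pair by prior × P(type-O child):
  I^A i × i i: posterior weight 1; P(next child type A) = 1/2.
Weighted sum = 1/2.

1/2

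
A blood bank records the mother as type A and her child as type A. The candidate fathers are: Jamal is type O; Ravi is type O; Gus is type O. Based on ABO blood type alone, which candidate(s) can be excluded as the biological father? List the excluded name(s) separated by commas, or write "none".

none

A candidate is excluded only if no genotype consistent with his phenotype could produce a type A child with a type A mother.
Every candidate has at least one consistent genotype combination, so none can be excluded.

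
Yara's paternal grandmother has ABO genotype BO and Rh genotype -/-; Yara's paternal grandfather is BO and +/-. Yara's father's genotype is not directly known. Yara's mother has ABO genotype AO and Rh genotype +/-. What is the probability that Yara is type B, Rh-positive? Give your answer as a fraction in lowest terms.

Yara's father's ABO genotype from BO × BO: 1/4 BB, 1/2 BO, 1/4 OO.
Crossing each possibility with the mother AO and summing P(type B): 1/4·1/2 + 1/2·1/4 + 1/4·0 = 1/4.
Similarly for Rh via the father's Rh distribution: P(Rh+) = 5/8.
Independent loci: 1/4 × 5/8 = 5/32.

5/32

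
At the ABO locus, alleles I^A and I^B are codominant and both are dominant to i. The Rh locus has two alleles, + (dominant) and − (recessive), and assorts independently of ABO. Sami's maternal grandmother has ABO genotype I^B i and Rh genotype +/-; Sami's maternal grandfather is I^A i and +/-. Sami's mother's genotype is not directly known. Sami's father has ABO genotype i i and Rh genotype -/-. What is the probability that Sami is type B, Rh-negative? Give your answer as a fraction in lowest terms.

Sami's mother's ABO genotype from I^B i × I^A i: 1/4 I^A I^B, 1/4 I^A i, 1/4 I^B i, 1/4 i i.
Crossing each possibility with the father i i and summing P(type B): 1/4·1/2 + 1/4·0 + 1/4·1/2 + 1/4·0 = 1/4.
Similarly for Rh via the mother's Rh distribution: P(Rh-) = 1/2.
Independent loci: 1/4 × 1/2 = 1/8.

1/8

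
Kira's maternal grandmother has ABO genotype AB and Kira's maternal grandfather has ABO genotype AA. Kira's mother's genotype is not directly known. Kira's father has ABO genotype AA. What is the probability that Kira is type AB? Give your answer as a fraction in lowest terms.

1/4

Kira's mother's ABO genotype from AB × AA: 1/2 AA, 1/2 AB.
Crossing each possibility with the father AA and summing P(type AB): 1/2·0 + 1/2·1/2 = 1/4.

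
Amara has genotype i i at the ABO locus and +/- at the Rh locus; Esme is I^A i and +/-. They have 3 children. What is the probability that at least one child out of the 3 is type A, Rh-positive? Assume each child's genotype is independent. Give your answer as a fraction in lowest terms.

ABO cross i i × I^A i → 1/2 O, 1/2 A.
Rh cross +/- × +/- → 3/4 Rh+, 1/4 Rh-; so P(type A, Rh-positive) = 1/2 × 3/4 = 3/8 per child.
P(none) = (5/8)^3 = 125/512; P(at least one) = 1 − 125/512 = 387/512.

387/512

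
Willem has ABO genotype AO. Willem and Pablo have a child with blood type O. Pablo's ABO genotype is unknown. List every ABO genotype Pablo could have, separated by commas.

For each candidate genotype of Pablo, check whether crossing it with AO can produce every observed child phenotype.
  AA → possible child types {A} ✗
  AB → possible child types {A, B, AB} ✗
  AO → possible child types {O, A} ✓
  BB → possible child types {B, AB} ✗
  BO → possible child types {O, A, B, AB} ✓
  OO → possible child types {O, A} ✓

AO, BO, OO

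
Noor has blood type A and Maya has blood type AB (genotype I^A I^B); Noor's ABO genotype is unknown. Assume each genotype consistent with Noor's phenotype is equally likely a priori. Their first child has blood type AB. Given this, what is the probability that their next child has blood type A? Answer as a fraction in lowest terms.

Possible genotypes: Noor ∈ {I^A I^A, I^A i}; Maya ∈ {I^A I^B}.
Weight each parental genotype pair by prior × P(type-AB child):
  I^A I^A × I^A I^B: posterior weight 2/3; P(next child type A) = 1/2.
  I^A i × I^A I^B: posterior weight 1/3; P(next child type A) = 1/2.
Weighted sum = 1/2.

1/2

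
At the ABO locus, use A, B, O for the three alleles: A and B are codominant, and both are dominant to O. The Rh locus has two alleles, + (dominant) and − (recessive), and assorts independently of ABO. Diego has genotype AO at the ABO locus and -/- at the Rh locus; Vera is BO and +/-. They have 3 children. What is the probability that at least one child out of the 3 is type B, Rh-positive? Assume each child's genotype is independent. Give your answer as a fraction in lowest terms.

169/512

ABO cross AO × BO → 1/4 O, 1/4 A, 1/4 B, 1/4 AB.
Rh cross -/- × +/- → 1/2 Rh+, 1/2 Rh-; so P(type B, Rh-positive) = 1/4 × 1/2 = 1/8 per child.
P(none) = (7/8)^3 = 343/512; P(at least one) = 1 − 343/512 = 169/512.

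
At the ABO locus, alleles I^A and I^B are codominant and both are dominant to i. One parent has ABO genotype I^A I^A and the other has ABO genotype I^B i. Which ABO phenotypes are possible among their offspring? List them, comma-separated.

A, AB

Gametes from I^A I^A × I^B i give offspring ABO genotypes I^A I^B, I^A i, i.e. phenotypes A, AB.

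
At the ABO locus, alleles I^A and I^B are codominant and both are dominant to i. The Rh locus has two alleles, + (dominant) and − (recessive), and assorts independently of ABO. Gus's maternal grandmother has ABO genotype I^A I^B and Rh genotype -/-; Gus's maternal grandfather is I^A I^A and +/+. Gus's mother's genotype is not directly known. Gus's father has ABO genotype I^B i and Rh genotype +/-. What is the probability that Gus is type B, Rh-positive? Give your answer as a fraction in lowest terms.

Gus's mother's ABO genotype from I^A I^B × I^A I^A: 1/2 I^A I^A, 1/2 I^A I^B.
Crossing each possibility with the father I^B i and summing P(type B): 1/2·0 + 1/2·1/2 = 1/4.
Similarly for Rh via the mother's Rh distribution: P(Rh+) = 3/4.
Independent loci: 1/4 × 3/4 = 3/16.

3/16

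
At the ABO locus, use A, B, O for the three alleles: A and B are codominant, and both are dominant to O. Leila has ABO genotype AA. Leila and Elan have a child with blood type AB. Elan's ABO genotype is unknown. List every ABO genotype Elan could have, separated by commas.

AB, BB, BO

For each candidate genotype of Elan, check whether crossing it with AA can produce every observed child phenotype.
  AA → possible child types {A} ✗
  AB → possible child types {A, AB} ✓
  AO → possible child types {A} ✗
  BB → possible child types {AB} ✓
  BO → possible child types {A, AB} ✓
  OO → possible child types {A} ✗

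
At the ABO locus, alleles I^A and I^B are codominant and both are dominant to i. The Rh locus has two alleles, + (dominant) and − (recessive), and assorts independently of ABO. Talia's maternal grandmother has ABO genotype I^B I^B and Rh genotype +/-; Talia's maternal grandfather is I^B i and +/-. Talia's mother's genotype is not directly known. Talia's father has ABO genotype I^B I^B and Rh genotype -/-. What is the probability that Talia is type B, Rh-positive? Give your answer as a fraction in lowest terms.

1/2

Talia's mother's ABO genotype from I^B I^B × I^B i: 1/2 I^B I^B, 1/2 I^B i.
Crossing each possibility with the father I^B I^B and summing P(type B): 1/2·1 + 1/2·1 = 1.
Similarly for Rh via the mother's Rh distribution: P(Rh+) = 1/2.
Independent loci: 1 × 1/2 = 1/2.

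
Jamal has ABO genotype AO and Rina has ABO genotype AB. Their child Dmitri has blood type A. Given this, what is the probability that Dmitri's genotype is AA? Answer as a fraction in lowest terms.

1/2

Cross AO × AB → 1/4 AA, 1/4 AB, 1/4 AO, 1/4 BO.
Type-A genotypes among offspring: AA (1/4), AO (1/4); total 1/2.
P(AA | type A) = (1/4) / (1/2) = 1/2.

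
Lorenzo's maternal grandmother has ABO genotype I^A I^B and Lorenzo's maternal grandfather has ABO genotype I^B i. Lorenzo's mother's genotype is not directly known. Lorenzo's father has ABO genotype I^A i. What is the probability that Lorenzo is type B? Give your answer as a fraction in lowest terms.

1/4

Lorenzo's mother's ABO genotype from I^A I^B × I^B i: 1/4 I^A I^B, 1/4 I^A i, 1/4 I^B I^B, 1/4 I^B i.
Crossing each possibility with the father I^A i and summing P(type B): 1/4·1/4 + 1/4·0 + 1/4·1/2 + 1/4·1/4 = 1/4.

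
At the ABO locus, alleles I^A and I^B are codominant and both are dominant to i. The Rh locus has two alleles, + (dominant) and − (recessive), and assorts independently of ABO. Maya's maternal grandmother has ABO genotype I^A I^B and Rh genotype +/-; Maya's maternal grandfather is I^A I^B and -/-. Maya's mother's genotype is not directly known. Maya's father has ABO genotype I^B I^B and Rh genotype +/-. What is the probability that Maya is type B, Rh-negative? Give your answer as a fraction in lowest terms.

Maya's mother's ABO genotype from I^A I^B × I^A I^B: 1/4 I^A I^A, 1/2 I^A I^B, 1/4 I^B I^B.
Crossing each possibility with the father I^B I^B and summing P(type B): 1/4·0 + 1/2·1/2 + 1/4·1 = 1/2.
Similarly for Rh via the mother's Rh distribution: P(Rh-) = 3/8.
Independent loci: 1/2 × 3/8 = 3/16.

3/16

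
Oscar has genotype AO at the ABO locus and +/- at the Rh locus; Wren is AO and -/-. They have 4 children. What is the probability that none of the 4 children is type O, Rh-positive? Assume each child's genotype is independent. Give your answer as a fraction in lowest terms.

ABO cross AO × AO → 1/4 O, 3/4 A.
Rh cross +/- × -/- → 1/2 Rh+, 1/2 Rh-; so P(type O, Rh-positive) = 1/4 × 1/2 = 1/8 per child.
P(not type O, Rh-positive) = 7/8 for one child; (7/8)^4 = 2401/4096.

2401/4096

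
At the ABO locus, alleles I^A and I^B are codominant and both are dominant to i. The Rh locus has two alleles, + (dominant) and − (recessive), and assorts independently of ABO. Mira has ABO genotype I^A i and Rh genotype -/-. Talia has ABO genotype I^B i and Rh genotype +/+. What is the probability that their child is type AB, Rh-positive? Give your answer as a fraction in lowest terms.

ABO cross I^A i × I^B i → offspring phenotypes: 1/4 O, 1/4 A, 1/4 B, 1/4 AB.
Rh cross -/- × +/+ → 1 Rh+.
Independent loci: P(type AB, Rh-positive) = 1/4 × 1 = 1/4.

1/4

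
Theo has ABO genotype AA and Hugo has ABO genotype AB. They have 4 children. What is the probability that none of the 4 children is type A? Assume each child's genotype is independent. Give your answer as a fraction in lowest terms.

ABO cross AA × AB → 1/2 A, 1/2 AB.
So P(type A) = 1/2 per child.
P(not type A) = 1/2 for one child; (1/2)^4 = 1/16.

1/16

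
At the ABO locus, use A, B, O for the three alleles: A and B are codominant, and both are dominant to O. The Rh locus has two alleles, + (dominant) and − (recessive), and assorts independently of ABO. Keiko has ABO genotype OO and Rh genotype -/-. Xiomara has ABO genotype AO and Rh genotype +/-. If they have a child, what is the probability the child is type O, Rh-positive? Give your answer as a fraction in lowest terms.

ABO cross OO × AO → offspring phenotypes: 1/2 O, 1/2 A.
Rh cross -/- × +/- → 1/2 Rh+, 1/2 Rh-.
Independent loci: P(type O, Rh-positive) = 1/2 × 1/2 = 1/4.

1/4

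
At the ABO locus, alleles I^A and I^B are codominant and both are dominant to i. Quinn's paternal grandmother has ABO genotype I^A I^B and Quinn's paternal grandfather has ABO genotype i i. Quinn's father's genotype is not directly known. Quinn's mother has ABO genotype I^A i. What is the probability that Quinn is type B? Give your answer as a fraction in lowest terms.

1/8

Quinn's father's ABO genotype from I^A I^B × i i: 1/2 I^A i, 1/2 I^B i.
Crossing each possibility with the mother I^A i and summing P(type B): 1/2·0 + 1/2·1/4 = 1/8.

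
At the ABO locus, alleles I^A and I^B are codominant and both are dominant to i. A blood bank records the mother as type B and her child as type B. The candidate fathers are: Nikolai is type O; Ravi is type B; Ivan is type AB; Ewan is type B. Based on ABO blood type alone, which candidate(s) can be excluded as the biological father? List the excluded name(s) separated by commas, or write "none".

none

A candidate is excluded only if no genotype consistent with his phenotype could produce a type B child with a type B mother.
Every candidate has at least one consistent genotype combination, so none can be excluded.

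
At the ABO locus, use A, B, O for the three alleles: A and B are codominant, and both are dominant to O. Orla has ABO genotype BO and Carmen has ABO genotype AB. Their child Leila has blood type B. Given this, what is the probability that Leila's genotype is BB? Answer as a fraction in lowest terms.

Cross BO × AB → 1/4 AB, 1/4 AO, 1/4 BB, 1/4 BO.
Type-B genotypes among offspring: BB (1/4), BO (1/4); total 1/2.
P(BB | type B) = (1/4) / (1/2) = 1/2.

1/2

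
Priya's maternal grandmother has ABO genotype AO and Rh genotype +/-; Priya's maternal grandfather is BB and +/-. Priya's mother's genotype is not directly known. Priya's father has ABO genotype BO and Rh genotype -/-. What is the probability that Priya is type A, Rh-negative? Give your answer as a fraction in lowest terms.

1/16

Priya's mother's ABO genotype from AO × BB: 1/2 AB, 1/2 BO.
Crossing each possibility with the father BO and summing P(type A): 1/2·1/4 + 1/2·0 = 1/8.
Similarly for Rh via the mother's Rh distribution: P(Rh-) = 1/2.
Independent loci: 1/8 × 1/2 = 1/16.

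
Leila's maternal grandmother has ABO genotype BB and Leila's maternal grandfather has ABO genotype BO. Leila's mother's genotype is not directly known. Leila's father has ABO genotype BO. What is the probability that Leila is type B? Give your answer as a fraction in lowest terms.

Leila's mother's ABO genotype from BB × BO: 1/2 BB, 1/2 BO.
Crossing each possibility with the father BO and summing P(type B): 1/2·1 + 1/2·3/4 = 7/8.

7/8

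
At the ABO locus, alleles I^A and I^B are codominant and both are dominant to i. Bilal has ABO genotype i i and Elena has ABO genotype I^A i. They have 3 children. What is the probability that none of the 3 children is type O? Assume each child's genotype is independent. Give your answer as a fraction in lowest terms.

1/8

ABO cross i i × I^A i → 1/2 O, 1/2 A.
So P(type O) = 1/2 per child.
P(not type O) = 1/2 for one child; (1/2)^3 = 1/8.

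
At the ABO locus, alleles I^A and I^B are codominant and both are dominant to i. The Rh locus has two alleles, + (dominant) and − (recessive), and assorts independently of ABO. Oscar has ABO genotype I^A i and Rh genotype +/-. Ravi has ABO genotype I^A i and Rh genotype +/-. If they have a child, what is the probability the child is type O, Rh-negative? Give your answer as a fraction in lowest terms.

1/16

ABO cross I^A i × I^A i → offspring phenotypes: 1/4 O, 3/4 A.
Rh cross +/- × +/- → 3/4 Rh+, 1/4 Rh-.
Independent loci: P(type O, Rh-negative) = 1/4 × 1/4 = 1/16.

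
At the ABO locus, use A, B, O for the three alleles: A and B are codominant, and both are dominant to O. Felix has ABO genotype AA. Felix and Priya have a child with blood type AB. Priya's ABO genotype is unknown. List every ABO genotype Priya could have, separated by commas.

AB, BB, BO

For each candidate genotype of Priya, check whether crossing it with AA can produce every observed child phenotype.
  AA → possible child types {A} ✗
  AB → possible child types {A, AB} ✓
  AO → possible child types {A} ✗
  BB → possible child types {AB} ✓
  BO → possible child types {A, AB} ✓
  OO → possible child types {A} ✗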